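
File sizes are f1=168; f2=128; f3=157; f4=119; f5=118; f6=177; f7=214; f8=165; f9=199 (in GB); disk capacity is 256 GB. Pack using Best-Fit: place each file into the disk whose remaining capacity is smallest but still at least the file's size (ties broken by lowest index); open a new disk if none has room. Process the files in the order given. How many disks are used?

disk 1: place f1 (168 GB), 88 GB left
disk 2: place f2 (128 GB), 128 GB left
disk 3: place f3 (157 GB), 99 GB left
disk 2: place f4 (119 GB), 9 GB left
disk 4: place f5 (118 GB), 138 GB left
disk 5: place f6 (177 GB), 79 GB left
disk 6: place f7 (214 GB), 42 GB left
disk 7: place f8 (165 GB), 91 GB left
disk 8: place f9 (199 GB), 57 GB left

8 disks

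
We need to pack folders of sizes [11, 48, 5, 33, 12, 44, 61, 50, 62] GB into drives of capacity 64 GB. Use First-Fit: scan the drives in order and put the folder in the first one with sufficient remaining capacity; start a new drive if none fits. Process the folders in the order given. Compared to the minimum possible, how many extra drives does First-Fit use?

0

First-Fit: [11,48,5] [33,12] [44] [61] [50] [62] → 6 drives.
Total size 326 GB; any packing needs at least ⌈326/64⌉ = 6 drives.
So 6 is already optimal.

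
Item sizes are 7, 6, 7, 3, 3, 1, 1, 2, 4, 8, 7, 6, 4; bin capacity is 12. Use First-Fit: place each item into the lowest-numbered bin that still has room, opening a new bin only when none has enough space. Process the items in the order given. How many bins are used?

6 bins

bin 1: place 7, 5 left
bin 2: place 6, 6 left
bin 3: place 7, 5 left
bin 1: place 3, 2 left
bin 2: place 3, 3 left
bin 1: place 1, 1 left
bin 1: place 1, 0 left
bin 2: place 2, 1 left
bin 3: place 4, 1 left
bin 4: place 8, 4 left
bin 5: place 7, 5 left
bin 6: place 6, 6 left
bin 4: place 4, 0 left
Final bins: [7,3,1,1] [6,3,2] [7,4] [8,4] [7] [6].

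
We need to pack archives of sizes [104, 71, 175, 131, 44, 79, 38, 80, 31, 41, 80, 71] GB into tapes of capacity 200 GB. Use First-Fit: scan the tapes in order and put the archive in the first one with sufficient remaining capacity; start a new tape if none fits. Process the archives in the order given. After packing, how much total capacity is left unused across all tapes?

255

Put 104 GB in tape 1; 96 GB remain.
Put 71 GB in tape 1; 25 GB remain.
Put 175 GB in tape 2; 25 GB remain.
Put 131 GB in tape 3; 69 GB remain.
Put 44 GB in tape 3; 25 GB remain.
Put 79 GB in tape 4; 121 GB remain.
Put 38 GB in tape 4; 83 GB remain.
Put 80 GB in tape 4; 3 GB remain.
Put 31 GB in tape 5; 169 GB remain.
Put 41 GB in tape 5; 128 GB remain.
Put 80 GB in tape 5; 48 GB remain.
Put 71 GB in tape 6; 129 GB remain.
6 tapes × 200 GB = 1200 GB; used 945 GB; unused 255 GB.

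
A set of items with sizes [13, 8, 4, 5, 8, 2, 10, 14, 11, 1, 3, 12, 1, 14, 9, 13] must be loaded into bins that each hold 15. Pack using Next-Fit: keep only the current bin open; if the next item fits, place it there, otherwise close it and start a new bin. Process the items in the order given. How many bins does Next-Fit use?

bin 1: place 13, 2 left
bin 2: place 8, 7 left
bin 2: place 4, 3 left
bin 3: place 5, 10 left
bin 3: place 8, 2 left
bin 3: place 2, 0 left
bin 4: place 10, 5 left
bin 5: place 14, 1 left
bin 6: place 11, 4 left
bin 6: place 1, 3 left
bin 6: place 3, 0 left
bin 7: place 12, 3 left
bin 7: place 1, 2 left
bin 8: place 14, 1 left
bin 9: place 9, 6 left
bin 10: place 13, 2 left

10 bins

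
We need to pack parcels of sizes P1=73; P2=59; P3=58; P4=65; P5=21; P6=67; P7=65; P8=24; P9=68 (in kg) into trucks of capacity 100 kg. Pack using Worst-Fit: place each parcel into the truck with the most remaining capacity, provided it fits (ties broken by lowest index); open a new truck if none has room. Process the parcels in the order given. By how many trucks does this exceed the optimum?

0

Worst-Fit: [73] [59,24] [58,21] [65] [67] [65] [68] → 7 trucks.
7 parcels exceed 50 kg (half the capacity), and no two of those can share a truck, so at least 7 trucks are needed.
So 7 is already optimal.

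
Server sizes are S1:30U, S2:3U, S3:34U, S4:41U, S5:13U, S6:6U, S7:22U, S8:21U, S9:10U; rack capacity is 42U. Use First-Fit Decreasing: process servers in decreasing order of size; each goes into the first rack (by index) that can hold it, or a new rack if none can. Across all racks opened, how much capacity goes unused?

Sorted descending: 41, 34, 30, 22, 21, 13, 10, 6, 3.
41U → rack 1 (remaining 1U)
34U → rack 2 (remaining 8U)
30U → rack 3 (remaining 12U)
22U → rack 4 (remaining 20U)
21U → rack 5 (remaining 21U)
13U → rack 4 (remaining 7U)
10U → rack 3 (remaining 2U)
6U → rack 2 (remaining 2U)
3U → rack 4 (remaining 4U)
5 racks × 42U = 210U; used 180U; unused 30U.

30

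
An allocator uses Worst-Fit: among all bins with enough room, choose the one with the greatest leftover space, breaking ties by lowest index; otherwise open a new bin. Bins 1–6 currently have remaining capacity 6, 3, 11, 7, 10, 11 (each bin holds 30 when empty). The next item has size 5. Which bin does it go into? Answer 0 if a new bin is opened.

3

Bins with room: bin 1 (6), bin 3 (11), bin 4 (7), bin 5 (10), bin 6 (11).
Most room is bin 3 with 11 free.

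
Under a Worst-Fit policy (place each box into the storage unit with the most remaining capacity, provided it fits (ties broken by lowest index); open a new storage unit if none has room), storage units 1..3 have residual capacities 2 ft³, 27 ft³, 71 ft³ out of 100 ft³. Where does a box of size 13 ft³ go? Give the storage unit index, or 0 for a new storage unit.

Storage units with room: storage unit 2 (27 ft³), storage unit 3 (71 ft³).
Most room is storage unit 3 with 71 ft³ free.

3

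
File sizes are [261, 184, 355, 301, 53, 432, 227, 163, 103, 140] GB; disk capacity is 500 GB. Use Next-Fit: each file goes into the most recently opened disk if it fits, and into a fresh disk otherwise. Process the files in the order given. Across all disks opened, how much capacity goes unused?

261 GB → disk 1 (remaining 239 GB)
184 GB → disk 1 (remaining 55 GB)
355 GB → disk 2 (remaining 145 GB)
301 GB → disk 3 (remaining 199 GB)
53 GB → disk 3 (remaining 146 GB)
432 GB → disk 4 (remaining 68 GB)
227 GB → disk 5 (remaining 273 GB)
163 GB → disk 5 (remaining 110 GB)
103 GB → disk 5 (remaining 7 GB)
140 GB → disk 6 (remaining 360 GB)
6 disks × 500 GB = 3000 GB; used 2219 GB; unused 781 GB.

781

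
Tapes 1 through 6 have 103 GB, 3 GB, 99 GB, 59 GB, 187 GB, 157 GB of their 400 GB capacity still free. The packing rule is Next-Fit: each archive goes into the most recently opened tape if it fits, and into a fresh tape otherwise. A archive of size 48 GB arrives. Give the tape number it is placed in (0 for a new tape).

6

Next-Fit only looks at tape 6, which has 157 GB free.
48 GB fits there.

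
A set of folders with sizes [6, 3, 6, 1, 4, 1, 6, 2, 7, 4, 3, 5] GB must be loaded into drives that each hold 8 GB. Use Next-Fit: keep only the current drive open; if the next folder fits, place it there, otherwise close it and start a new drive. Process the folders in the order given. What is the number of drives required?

drive 1: place 6 GB, 2 GB left
drive 2: place 3 GB, 5 GB left
drive 3: place 6 GB, 2 GB left
drive 3: place 1 GB, 1 GB left
drive 4: place 4 GB, 4 GB left
drive 4: place 1 GB, 3 GB left
drive 5: place 6 GB, 2 GB left
drive 5: place 2 GB, 0 GB left
drive 6: place 7 GB, 1 GB left
drive 7: place 4 GB, 4 GB left
drive 7: place 3 GB, 1 GB left
drive 8: place 5 GB, 3 GB left

8 drives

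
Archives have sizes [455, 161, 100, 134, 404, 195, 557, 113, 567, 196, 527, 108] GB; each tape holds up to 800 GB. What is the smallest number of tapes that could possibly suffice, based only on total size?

5 tapes

Total size = 455 + 161 + 100 + 134 + 404 + 195 + 557 + 113 + 567 + 196 + 527 + 108 = 3517 GB.
⌈3517 / 800⌉ = 5.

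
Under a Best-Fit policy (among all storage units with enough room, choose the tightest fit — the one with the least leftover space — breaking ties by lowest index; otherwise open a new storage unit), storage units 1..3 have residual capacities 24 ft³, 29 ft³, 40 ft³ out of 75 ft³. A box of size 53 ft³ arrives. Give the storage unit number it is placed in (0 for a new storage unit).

No storage unit has ≥ 53 ft³ free, so a new storage unit is opened.

0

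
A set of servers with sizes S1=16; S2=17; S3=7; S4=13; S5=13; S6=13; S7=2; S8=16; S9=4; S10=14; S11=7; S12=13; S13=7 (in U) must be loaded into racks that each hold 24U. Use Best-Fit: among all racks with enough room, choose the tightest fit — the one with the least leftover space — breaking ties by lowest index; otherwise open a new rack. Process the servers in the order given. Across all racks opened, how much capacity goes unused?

Put S1 (16U) in rack 1; 8U remain.
Put S2 (17U) in rack 2; 7U remain.
Put S3 (7U) in rack 2; 0U remain.
Put S4 (13U) in rack 3; 11U remain.
Put S5 (13U) in rack 4; 11U remain.
Put S6 (13U) in rack 5; 11U remain.
Put S7 (2U) in rack 1; 6U remain.
Put S8 (16U) in rack 6; 8U remain.
Put S9 (4U) in rack 1; 2U remain.
Put S10 (14U) in rack 7; 10U remain.
Put S11 (7U) in rack 6; 1U remain.
Put S12 (13U) in rack 8; 11U remain.
Put S13 (7U) in rack 7; 3U remain.
8 racks × 24U = 192U; used 142U; unused 50U.

50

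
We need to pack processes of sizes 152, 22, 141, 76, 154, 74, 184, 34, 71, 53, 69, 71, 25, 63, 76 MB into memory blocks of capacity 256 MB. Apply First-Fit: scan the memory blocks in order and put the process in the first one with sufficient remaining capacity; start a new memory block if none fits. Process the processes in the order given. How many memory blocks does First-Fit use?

6

Put 152 MB in memory block 1; 104 MB remain.
Put 22 MB in memory block 1; 82 MB remain.
Put 141 MB in memory block 2; 115 MB remain.
Put 76 MB in memory block 1; 6 MB remain.
Put 154 MB in memory block 3; 102 MB remain.
Put 74 MB in memory block 2; 41 MB remain.
Put 184 MB in memory block 4; 72 MB remain.
Put 34 MB in memory block 2; 7 MB remain.
Put 71 MB in memory block 3; 31 MB remain.
Put 53 MB in memory block 4; 19 MB remain.
Put 69 MB in memory block 5; 187 MB remain.
Put 71 MB in memory block 5; 116 MB remain.
Put 25 MB in memory block 3; 6 MB remain.
Put 63 MB in memory block 5; 53 MB remain.
Put 76 MB in memory block 6; 180 MB remain.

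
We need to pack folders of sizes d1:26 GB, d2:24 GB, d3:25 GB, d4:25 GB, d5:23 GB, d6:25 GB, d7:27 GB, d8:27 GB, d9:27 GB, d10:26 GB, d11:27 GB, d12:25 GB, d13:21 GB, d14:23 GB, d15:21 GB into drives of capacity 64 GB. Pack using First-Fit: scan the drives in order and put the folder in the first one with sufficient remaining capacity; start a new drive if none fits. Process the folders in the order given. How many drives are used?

Put d1 (26 GB) in drive 1; 38 GB remain.
Put d2 (24 GB) in drive 1; 14 GB remain.
Put d3 (25 GB) in drive 2; 39 GB remain.
Put d4 (25 GB) in drive 2; 14 GB remain.
Put d5 (23 GB) in drive 3; 41 GB remain.
Put d6 (25 GB) in drive 3; 16 GB remain.
Put d7 (27 GB) in drive 4; 37 GB remain.
Put d8 (27 GB) in drive 4; 10 GB remain.
Put d9 (27 GB) in drive 5; 37 GB remain.
Put d10 (26 GB) in drive 5; 11 GB remain.
Put d11 (27 GB) in drive 6; 37 GB remain.
Put d12 (25 GB) in drive 6; 12 GB remain.
Put d13 (21 GB) in drive 7; 43 GB remain.
Put d14 (23 GB) in drive 7; 20 GB remain.
Put d15 (21 GB) in drive 8; 43 GB remain.
Final drives: [26,24] [25,25] [23,25] [27,27] [27,26] [27,25] [21,23] [21].

8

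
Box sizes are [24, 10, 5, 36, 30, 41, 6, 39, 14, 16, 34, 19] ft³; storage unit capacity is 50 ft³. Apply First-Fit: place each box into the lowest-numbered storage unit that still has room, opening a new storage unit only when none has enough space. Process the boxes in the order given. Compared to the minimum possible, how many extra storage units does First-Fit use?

First-Fit: [24,10,5,6] [36,14] [30,16] [41] [39] [34] [19] → 7 storage units.
Total size 274 ft³; any packing needs at least ⌈274/50⌉ = 6 storage units.
An optimal packing achieves that bound: [41,6] [39,10] [36,14] [34,16] [30,19] [24,5] → 6 storage units.
Excess: 7 − 6 = 1.

1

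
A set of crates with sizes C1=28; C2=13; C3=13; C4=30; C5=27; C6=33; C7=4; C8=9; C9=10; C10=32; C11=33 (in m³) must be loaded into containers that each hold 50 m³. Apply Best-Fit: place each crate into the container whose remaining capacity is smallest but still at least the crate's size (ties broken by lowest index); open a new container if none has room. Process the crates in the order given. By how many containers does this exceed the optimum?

0

Best-Fit: [28,13,9] [13,30,4] [27] [33,10] [32] [33] → 6 containers.
6 crates exceed 25 m³ (half the capacity), and no two of those can share a container, so at least 6 containers are needed.
So 6 is already optimal.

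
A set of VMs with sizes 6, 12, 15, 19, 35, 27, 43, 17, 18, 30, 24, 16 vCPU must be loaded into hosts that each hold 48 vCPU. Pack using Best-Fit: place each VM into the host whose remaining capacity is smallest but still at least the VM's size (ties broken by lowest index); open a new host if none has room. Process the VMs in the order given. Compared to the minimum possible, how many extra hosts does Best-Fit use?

1

Best-Fit: [6,12,15] [19,27] [35] [43] [17,18] [30,16] [24] → 7 hosts.
Total size 262 vCPU; any packing needs at least ⌈262/48⌉ = 6 hosts.
An optimal packing achieves that bound: [43] [35,12] [30,18] [27,19] [24,17,6] [16,15] → 6 hosts.
Excess: 7 − 6 = 1.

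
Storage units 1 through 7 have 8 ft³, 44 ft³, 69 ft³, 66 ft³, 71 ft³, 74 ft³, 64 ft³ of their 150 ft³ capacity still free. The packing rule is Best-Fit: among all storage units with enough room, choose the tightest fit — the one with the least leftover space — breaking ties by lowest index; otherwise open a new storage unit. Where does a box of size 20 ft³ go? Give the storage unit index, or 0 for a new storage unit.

2

Storage units with room: storage unit 2 (44 ft³), storage unit 3 (69 ft³), storage unit 4 (66 ft³), storage unit 5 (71 ft³), storage unit 6 (74 ft³), storage unit 7 (64 ft³).
Tightest fit is storage unit 2 with 44 ft³ free.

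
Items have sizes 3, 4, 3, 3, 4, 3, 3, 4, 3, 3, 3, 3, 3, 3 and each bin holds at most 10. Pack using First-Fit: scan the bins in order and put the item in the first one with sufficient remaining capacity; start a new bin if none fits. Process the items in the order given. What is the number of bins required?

3 → bin 1 (remaining 7)
4 → bin 1 (remaining 3)
3 → bin 1 (remaining 0)
3 → bin 2 (remaining 7)
4 → bin 2 (remaining 3)
3 → bin 2 (remaining 0)
3 → bin 3 (remaining 7)
4 → bin 3 (remaining 3)
3 → bin 3 (remaining 0)
3 → bin 4 (remaining 7)
3 → bin 4 (remaining 4)
3 → bin 4 (remaining 1)
3 → bin 5 (remaining 7)
3 → bin 5 (remaining 4)
Final bins: [3,4,3] [3,4,3] [3,4,3] [3,3,3] [3,3].

5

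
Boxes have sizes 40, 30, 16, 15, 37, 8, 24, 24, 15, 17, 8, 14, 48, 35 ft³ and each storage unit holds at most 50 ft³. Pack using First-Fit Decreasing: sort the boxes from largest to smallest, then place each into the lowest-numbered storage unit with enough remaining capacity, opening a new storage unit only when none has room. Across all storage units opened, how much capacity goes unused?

Sorted descending: 48, 40, 37, 35, 30, 24, 24, 17, 16, 15, 15, 14, 8, 8.
storage unit 1: place 48 ft³, 2 ft³ left
storage unit 2: place 40 ft³, 10 ft³ left
storage unit 3: place 37 ft³, 13 ft³ left
storage unit 4: place 35 ft³, 15 ft³ left
storage unit 5: place 30 ft³, 20 ft³ left
storage unit 6: place 24 ft³, 26 ft³ left
storage unit 6: place 24 ft³, 2 ft³ left
storage unit 5: place 17 ft³, 3 ft³ left
storage unit 7: place 16 ft³, 34 ft³ left
storage unit 4: place 15 ft³, 0 ft³ left
storage unit 7: place 15 ft³, 19 ft³ left
storage unit 7: place 14 ft³, 5 ft³ left
storage unit 2: place 8 ft³, 2 ft³ left
storage unit 3: place 8 ft³, 5 ft³ left
7 storage units × 50 ft³ = 350 ft³; used 331 ft³; unused 19 ft³.

19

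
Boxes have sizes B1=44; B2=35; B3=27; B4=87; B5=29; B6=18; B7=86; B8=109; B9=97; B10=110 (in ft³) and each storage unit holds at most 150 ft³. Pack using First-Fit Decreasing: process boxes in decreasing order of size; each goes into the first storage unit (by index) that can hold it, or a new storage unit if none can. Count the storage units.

5

Sorted descending: 110, 109, 97, 87, 86, 44, 35, 29, 27, 18.
110 ft³ → storage unit 1 (remaining 40 ft³)
109 ft³ → storage unit 2 (remaining 41 ft³)
97 ft³ → storage unit 3 (remaining 53 ft³)
87 ft³ → storage unit 4 (remaining 63 ft³)
86 ft³ → storage unit 5 (remaining 64 ft³)
44 ft³ → storage unit 3 (remaining 9 ft³)
35 ft³ → storage unit 1 (remaining 5 ft³)
29 ft³ → storage unit 2 (remaining 12 ft³)
27 ft³ → storage unit 4 (remaining 36 ft³)
18 ft³ → storage unit 4 (remaining 18 ft³)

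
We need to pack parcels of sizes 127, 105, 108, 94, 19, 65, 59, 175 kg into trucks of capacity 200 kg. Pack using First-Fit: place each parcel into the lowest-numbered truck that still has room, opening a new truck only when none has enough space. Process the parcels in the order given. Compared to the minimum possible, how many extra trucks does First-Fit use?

First-Fit: [127,19] [105,94] [108,65] [59] [175] → 5 trucks.
Total size 752 kg; any packing needs at least ⌈752/200⌉ = 4 trucks.
An optimal packing achieves that bound: [175,19] [127,65] [108,59] [105,94] → 4 trucks.
Excess: 5 − 4 = 1.

1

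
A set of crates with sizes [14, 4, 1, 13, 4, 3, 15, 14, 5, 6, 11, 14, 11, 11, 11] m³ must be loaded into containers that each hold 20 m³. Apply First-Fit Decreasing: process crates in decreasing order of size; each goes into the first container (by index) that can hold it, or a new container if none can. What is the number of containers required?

Sorted descending: 15, 14, 14, 14, 13, 11, 11, 11, 11, 6, 5, 4, 4, 3, 1.
15 m³ → container 1 (remaining 5 m³)
14 m³ → container 2 (remaining 6 m³)
14 m³ → container 3 (remaining 6 m³)
14 m³ → container 4 (remaining 6 m³)
13 m³ → container 5 (remaining 7 m³)
11 m³ → container 6 (remaining 9 m³)
11 m³ → container 7 (remaining 9 m³)
11 m³ → container 8 (remaining 9 m³)
11 m³ → container 9 (remaining 9 m³)
6 m³ → container 2 (remaining 0 m³)
5 m³ → container 1 (remaining 0 m³)
4 m³ → container 3 (remaining 2 m³)
4 m³ → container 4 (remaining 2 m³)
3 m³ → container 5 (remaining 4 m³)
1 m³ → container 3 (remaining 1 m³)
Final containers: [15,5] [14,6] [14,4,1] [14,4] [13,3] [11] [11] [11] [11].

9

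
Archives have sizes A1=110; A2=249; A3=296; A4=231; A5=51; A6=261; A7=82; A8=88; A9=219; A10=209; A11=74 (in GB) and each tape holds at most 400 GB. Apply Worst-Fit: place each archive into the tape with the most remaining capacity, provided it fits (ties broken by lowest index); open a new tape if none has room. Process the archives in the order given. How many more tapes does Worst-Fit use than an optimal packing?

0

Worst-Fit: [110,249] [296] [231,51,88] [261,82] [219] [209,74] → 6 tapes.
6 archives exceed 200 GB (half the capacity), and no two of those can share a tape, so at least 6 tapes are needed.
So 6 is already optimal.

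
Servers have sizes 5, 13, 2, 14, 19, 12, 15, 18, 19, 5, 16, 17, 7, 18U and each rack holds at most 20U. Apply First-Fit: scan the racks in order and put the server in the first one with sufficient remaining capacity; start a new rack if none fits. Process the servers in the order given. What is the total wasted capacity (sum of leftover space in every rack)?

rack 1: place 5U, 15U left
rack 1: place 13U, 2U left
rack 1: place 2U, 0U left
rack 2: place 14U, 6U left
rack 3: place 19U, 1U left
rack 4: place 12U, 8U left
rack 5: place 15U, 5U left
rack 6: place 18U, 2U left
rack 7: place 19U, 1U left
rack 2: place 5U, 1U left
rack 8: place 16U, 4U left
rack 9: place 17U, 3U left
rack 4: place 7U, 1U left
rack 10: place 18U, 2U left
10 racks × 20U = 200U; used 180U; unused 20U.

20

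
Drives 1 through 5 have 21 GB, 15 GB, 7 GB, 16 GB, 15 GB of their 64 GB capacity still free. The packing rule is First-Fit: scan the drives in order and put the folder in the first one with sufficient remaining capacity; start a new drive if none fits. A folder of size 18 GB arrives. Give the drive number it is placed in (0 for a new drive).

1

Drives with room: drive 1 (21 GB).
The first with room is drive 1.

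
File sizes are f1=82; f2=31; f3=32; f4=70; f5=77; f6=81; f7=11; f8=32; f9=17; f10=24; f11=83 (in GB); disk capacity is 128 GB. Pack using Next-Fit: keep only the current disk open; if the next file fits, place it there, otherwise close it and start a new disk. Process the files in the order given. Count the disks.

Put f1 (82 GB) in disk 1; 46 GB remain.
Put f2 (31 GB) in disk 1; 15 GB remain.
Put f3 (32 GB) in disk 2; 96 GB remain.
Put f4 (70 GB) in disk 2; 26 GB remain.
Put f5 (77 GB) in disk 3; 51 GB remain.
Put f6 (81 GB) in disk 4; 47 GB remain.
Put f7 (11 GB) in disk 4; 36 GB remain.
Put f8 (32 GB) in disk 4; 4 GB remain.
Put f9 (17 GB) in disk 5; 111 GB remain.
Put f10 (24 GB) in disk 5; 87 GB remain.
Put f11 (83 GB) in disk 5; 4 GB remain.

5 disks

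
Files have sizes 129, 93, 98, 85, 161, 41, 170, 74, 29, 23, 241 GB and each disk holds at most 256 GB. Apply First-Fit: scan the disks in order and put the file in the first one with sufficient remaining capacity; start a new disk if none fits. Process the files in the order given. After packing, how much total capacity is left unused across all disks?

136

disk 1: place 129 GB, 127 GB left
disk 1: place 93 GB, 34 GB left
disk 2: place 98 GB, 158 GB left
disk 2: place 85 GB, 73 GB left
disk 3: place 161 GB, 95 GB left
disk 2: place 41 GB, 32 GB left
disk 4: place 170 GB, 86 GB left
disk 3: place 74 GB, 21 GB left
disk 1: place 29 GB, 5 GB left
disk 2: place 23 GB, 9 GB left
disk 5: place 241 GB, 15 GB left
5 disks × 256 GB = 1280 GB; used 1144 GB; unused 136 GB.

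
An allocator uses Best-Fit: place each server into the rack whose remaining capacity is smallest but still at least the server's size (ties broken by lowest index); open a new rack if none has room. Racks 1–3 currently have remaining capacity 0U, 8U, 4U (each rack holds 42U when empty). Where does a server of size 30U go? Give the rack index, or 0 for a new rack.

0

No rack has ≥ 30U free, so a new rack is opened.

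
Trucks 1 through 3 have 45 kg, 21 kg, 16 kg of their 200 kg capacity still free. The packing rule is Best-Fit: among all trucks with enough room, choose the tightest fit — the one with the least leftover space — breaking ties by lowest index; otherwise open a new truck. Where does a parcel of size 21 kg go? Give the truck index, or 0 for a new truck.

Trucks with room: truck 1 (45 kg), truck 2 (21 kg).
Tightest fit is truck 2 with 21 kg free.

2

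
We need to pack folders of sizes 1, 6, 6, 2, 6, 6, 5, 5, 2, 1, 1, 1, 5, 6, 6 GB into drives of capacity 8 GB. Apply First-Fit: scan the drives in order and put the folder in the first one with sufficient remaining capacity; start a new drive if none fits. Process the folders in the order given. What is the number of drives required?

Put 1 GB in drive 1; 7 GB remain.
Put 6 GB in drive 1; 1 GB remain.
Put 6 GB in drive 2; 2 GB remain.
Put 2 GB in drive 2; 0 GB remain.
Put 6 GB in drive 3; 2 GB remain.
Put 6 GB in drive 4; 2 GB remain.
Put 5 GB in drive 5; 3 GB remain.
Put 5 GB in drive 6; 3 GB remain.
Put 2 GB in drive 3; 0 GB remain.
Put 1 GB in drive 1; 0 GB remain.
Put 1 GB in drive 4; 1 GB remain.
Put 1 GB in drive 4; 0 GB remain.
Put 5 GB in drive 7; 3 GB remain.
Put 6 GB in drive 8; 2 GB remain.
Put 6 GB in drive 9; 2 GB remain.
Final drives: [1,6,1] [6,2] [6,2] [6,1,1] [5] [5] [5] [6] [6].

9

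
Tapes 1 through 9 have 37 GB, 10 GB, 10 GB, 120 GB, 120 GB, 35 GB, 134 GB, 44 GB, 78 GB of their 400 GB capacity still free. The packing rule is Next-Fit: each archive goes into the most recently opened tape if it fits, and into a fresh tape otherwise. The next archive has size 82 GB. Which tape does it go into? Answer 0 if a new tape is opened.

0

Next-Fit only looks at tape 9, which has 78 GB free.
82 GB does not fit, so a new tape is opened.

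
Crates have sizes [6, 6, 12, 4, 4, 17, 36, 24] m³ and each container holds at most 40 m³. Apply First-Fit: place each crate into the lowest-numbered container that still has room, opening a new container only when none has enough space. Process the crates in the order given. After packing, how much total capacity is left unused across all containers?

Put 6 m³ in container 1; 34 m³ remain.
Put 6 m³ in container 1; 28 m³ remain.
Put 12 m³ in container 1; 16 m³ remain.
Put 4 m³ in container 1; 12 m³ remain.
Put 4 m³ in container 1; 8 m³ remain.
Put 17 m³ in container 2; 23 m³ remain.
Put 36 m³ in container 3; 4 m³ remain.
Put 24 m³ in container 4; 16 m³ remain.
4 containers × 40 m³ = 160 m³; used 109 m³; unused 51 m³.

51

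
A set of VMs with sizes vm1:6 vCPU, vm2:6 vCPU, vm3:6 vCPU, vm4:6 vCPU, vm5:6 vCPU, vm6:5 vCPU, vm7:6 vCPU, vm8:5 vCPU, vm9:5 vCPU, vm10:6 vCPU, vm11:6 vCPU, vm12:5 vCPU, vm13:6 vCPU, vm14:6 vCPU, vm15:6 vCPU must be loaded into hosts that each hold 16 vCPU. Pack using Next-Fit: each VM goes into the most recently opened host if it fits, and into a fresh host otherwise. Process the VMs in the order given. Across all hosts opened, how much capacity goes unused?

26

vm1 (6 vCPU) → host 1 (remaining 10 vCPU)
vm2 (6 vCPU) → host 1 (remaining 4 vCPU)
vm3 (6 vCPU) → host 2 (remaining 10 vCPU)
vm4 (6 vCPU) → host 2 (remaining 4 vCPU)
vm5 (6 vCPU) → host 3 (remaining 10 vCPU)
vm6 (5 vCPU) → host 3 (remaining 5 vCPU)
vm7 (6 vCPU) → host 4 (remaining 10 vCPU)
vm8 (5 vCPU) → host 4 (remaining 5 vCPU)
vm9 (5 vCPU) → host 4 (remaining 0 vCPU)
vm10 (6 vCPU) → host 5 (remaining 10 vCPU)
vm11 (6 vCPU) → host 5 (remaining 4 vCPU)
vm12 (5 vCPU) → host 6 (remaining 11 vCPU)
vm13 (6 vCPU) → host 6 (remaining 5 vCPU)
vm14 (6 vCPU) → host 7 (remaining 10 vCPU)
vm15 (6 vCPU) → host 7 (remaining 4 vCPU)
7 hosts × 16 vCPU = 112 vCPU; used 86 vCPU; unused 26 vCPU.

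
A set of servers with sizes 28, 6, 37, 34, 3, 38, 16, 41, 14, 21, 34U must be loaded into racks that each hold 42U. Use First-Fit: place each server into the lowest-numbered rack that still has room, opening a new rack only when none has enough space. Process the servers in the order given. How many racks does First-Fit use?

8

Put 28U in rack 1; 14U remain.
Put 6U in rack 1; 8U remain.
Put 37U in rack 2; 5U remain.
Put 34U in rack 3; 8U remain.
Put 3U in rack 1; 5U remain.
Put 38U in rack 4; 4U remain.
Put 16U in rack 5; 26U remain.
Put 41U in rack 6; 1U remain.
Put 14U in rack 5; 12U remain.
Put 21U in rack 7; 21U remain.
Put 34U in rack 8; 8U remain.
Final racks: [28,6,3] [37] [34] [38] [16,14] [41] [21] [34].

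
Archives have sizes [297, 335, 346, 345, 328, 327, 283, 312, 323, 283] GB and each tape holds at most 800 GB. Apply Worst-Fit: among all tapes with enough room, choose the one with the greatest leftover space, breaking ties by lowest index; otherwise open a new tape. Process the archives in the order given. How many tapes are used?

297 GB → tape 1 (remaining 503 GB)
335 GB → tape 1 (remaining 168 GB)
346 GB → tape 2 (remaining 454 GB)
345 GB → tape 2 (remaining 109 GB)
328 GB → tape 3 (remaining 472 GB)
327 GB → tape 3 (remaining 145 GB)
283 GB → tape 4 (remaining 517 GB)
312 GB → tape 4 (remaining 205 GB)
323 GB → tape 5 (remaining 477 GB)
283 GB → tape 5 (remaining 194 GB)
Final tapes: [297,335] [346,345] [328,327] [283,312] [323,283].

5 tapes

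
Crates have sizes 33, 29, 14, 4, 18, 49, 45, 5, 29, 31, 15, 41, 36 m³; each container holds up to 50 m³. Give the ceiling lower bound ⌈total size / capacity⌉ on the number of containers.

7

Total size = 33 + 29 + 14 + 4 + 18 + 49 + 45 + 5 + 29 + 31 + 15 + 41 + 36 = 349 m³.
⌈349 / 50⌉ = 7.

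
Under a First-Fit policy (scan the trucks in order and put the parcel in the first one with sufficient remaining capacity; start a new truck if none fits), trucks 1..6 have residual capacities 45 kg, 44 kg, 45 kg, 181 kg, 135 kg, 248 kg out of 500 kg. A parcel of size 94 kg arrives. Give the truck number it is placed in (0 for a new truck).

4

Trucks with room: truck 4 (181 kg), truck 5 (135 kg), truck 6 (248 kg).
The first with room is truck 4.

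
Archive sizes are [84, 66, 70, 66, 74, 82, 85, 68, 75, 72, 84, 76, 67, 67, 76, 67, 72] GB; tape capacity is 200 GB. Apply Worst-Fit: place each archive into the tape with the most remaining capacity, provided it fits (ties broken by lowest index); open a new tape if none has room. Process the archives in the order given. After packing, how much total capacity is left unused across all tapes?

84 GB → tape 1 (remaining 116 GB)
66 GB → tape 1 (remaining 50 GB)
70 GB → tape 2 (remaining 130 GB)
66 GB → tape 2 (remaining 64 GB)
74 GB → tape 3 (remaining 126 GB)
82 GB → tape 3 (remaining 44 GB)
85 GB → tape 4 (remaining 115 GB)
68 GB → tape 4 (remaining 47 GB)
75 GB → tape 5 (remaining 125 GB)
72 GB → tape 5 (remaining 53 GB)
84 GB → tape 6 (remaining 116 GB)
76 GB → tape 6 (remaining 40 GB)
67 GB → tape 7 (remaining 133 GB)
67 GB → tape 7 (remaining 66 GB)
76 GB → tape 8 (remaining 124 GB)
67 GB → tape 8 (remaining 57 GB)
72 GB → tape 9 (remaining 128 GB)
9 tapes × 200 GB = 1800 GB; used 1251 GB; unused 549 GB.

549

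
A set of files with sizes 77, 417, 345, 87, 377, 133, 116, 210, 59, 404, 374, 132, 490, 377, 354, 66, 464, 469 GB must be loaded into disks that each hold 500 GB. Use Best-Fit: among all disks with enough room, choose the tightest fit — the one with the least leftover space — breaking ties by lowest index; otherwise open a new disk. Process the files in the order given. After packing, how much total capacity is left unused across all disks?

77 GB → disk 1 (remaining 423 GB)
417 GB → disk 1 (remaining 6 GB)
345 GB → disk 2 (remaining 155 GB)
87 GB → disk 2 (remaining 68 GB)
377 GB → disk 3 (remaining 123 GB)
133 GB → disk 4 (remaining 367 GB)
116 GB → disk 3 (remaining 7 GB)
210 GB → disk 4 (remaining 157 GB)
59 GB → disk 2 (remaining 9 GB)
404 GB → disk 5 (remaining 96 GB)
374 GB → disk 6 (remaining 126 GB)
132 GB → disk 4 (remaining 25 GB)
490 GB → disk 7 (remaining 10 GB)
377 GB → disk 8 (remaining 123 GB)
354 GB → disk 9 (remaining 146 GB)
66 GB → disk 5 (remaining 30 GB)
464 GB → disk 10 (remaining 36 GB)
469 GB → disk 11 (remaining 31 GB)
11 disks × 500 GB = 5500 GB; used 4951 GB; unused 549 GB.

549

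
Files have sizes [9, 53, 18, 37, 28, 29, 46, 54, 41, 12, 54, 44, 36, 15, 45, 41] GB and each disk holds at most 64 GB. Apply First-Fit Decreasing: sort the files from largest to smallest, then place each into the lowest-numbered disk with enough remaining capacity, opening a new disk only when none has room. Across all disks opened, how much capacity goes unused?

Sorted descending: 54, 54, 53, 46, 45, 44, 41, 41, 37, 36, 29, 28, 18, 15, 12, 9.
disk 1: place 54 GB, 10 GB left
disk 2: place 54 GB, 10 GB left
disk 3: place 53 GB, 11 GB left
disk 4: place 46 GB, 18 GB left
disk 5: place 45 GB, 19 GB left
disk 6: place 44 GB, 20 GB left
disk 7: place 41 GB, 23 GB left
disk 8: place 41 GB, 23 GB left
disk 9: place 37 GB, 27 GB left
disk 10: place 36 GB, 28 GB left
disk 11: place 29 GB, 35 GB left
disk 10: place 28 GB, 0 GB left
disk 4: place 18 GB, 0 GB left
disk 5: place 15 GB, 4 GB left
disk 6: place 12 GB, 8 GB left
disk 1: place 9 GB, 1 GB left
11 disks × 64 GB = 704 GB; used 562 GB; unused 142 GB.

142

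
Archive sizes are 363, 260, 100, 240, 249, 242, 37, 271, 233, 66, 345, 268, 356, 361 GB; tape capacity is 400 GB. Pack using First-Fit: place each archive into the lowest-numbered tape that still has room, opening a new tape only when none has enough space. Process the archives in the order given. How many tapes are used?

11

tape 1: place 363 GB, 37 GB left
tape 2: place 260 GB, 140 GB left
tape 2: place 100 GB, 40 GB left
tape 3: place 240 GB, 160 GB left
tape 4: place 249 GB, 151 GB left
tape 5: place 242 GB, 158 GB left
tape 1: place 37 GB, 0 GB left
tape 6: place 271 GB, 129 GB left
tape 7: place 233 GB, 167 GB left
tape 3: place 66 GB, 94 GB left
tape 8: place 345 GB, 55 GB left
tape 9: place 268 GB, 132 GB left
tape 10: place 356 GB, 44 GB left
tape 11: place 361 GB, 39 GB left
Final tapes: [363,37] [260,100] [240,66] [249] [242] [271] [233] [345] [268] [356] [361].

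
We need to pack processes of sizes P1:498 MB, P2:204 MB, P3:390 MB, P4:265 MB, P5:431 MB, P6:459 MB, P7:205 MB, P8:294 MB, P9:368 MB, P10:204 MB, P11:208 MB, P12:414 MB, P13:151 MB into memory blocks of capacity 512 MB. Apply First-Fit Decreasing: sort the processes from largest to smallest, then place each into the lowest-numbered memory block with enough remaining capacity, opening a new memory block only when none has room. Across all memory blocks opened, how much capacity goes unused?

1029

Sorted descending: 498, 459, 431, 414, 390, 368, 294, 265, 208, 205, 204, 204, 151.
memory block 1: place 498 MB, 14 MB left
memory block 2: place 459 MB, 53 MB left
memory block 3: place 431 MB, 81 MB left
memory block 4: place 414 MB, 98 MB left
memory block 5: place 390 MB, 122 MB left
memory block 6: place 368 MB, 144 MB left
memory block 7: place 294 MB, 218 MB left
memory block 8: place 265 MB, 247 MB left
memory block 7: place 208 MB, 10 MB left
memory block 8: place 205 MB, 42 MB left
memory block 9: place 204 MB, 308 MB left
memory block 9: place 204 MB, 104 MB left
memory block 10: place 151 MB, 361 MB left
10 memory blocks × 512 MB = 5120 MB; used 4091 MB; unused 1029 MB.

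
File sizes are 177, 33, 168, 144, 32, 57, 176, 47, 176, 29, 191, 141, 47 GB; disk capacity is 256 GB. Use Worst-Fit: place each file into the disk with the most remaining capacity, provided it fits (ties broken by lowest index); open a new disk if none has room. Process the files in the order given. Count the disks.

7

177 GB → disk 1 (remaining 79 GB)
33 GB → disk 1 (remaining 46 GB)
168 GB → disk 2 (remaining 88 GB)
144 GB → disk 3 (remaining 112 GB)
32 GB → disk 3 (remaining 80 GB)
57 GB → disk 2 (remaining 31 GB)
176 GB → disk 4 (remaining 80 GB)
47 GB → disk 3 (remaining 33 GB)
176 GB → disk 5 (remaining 80 GB)
29 GB → disk 4 (remaining 51 GB)
191 GB → disk 6 (remaining 65 GB)
141 GB → disk 7 (remaining 115 GB)
47 GB → disk 7 (remaining 68 GB)
Final disks: [177,33] [168,57] [144,32,47] [176,29] [176] [191] [141,47].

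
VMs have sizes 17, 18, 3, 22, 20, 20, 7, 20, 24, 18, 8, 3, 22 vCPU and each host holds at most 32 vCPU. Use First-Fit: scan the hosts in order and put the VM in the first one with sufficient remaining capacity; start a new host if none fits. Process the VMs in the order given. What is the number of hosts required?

Put 17 vCPU in host 1; 15 vCPU remain.
Put 18 vCPU in host 2; 14 vCPU remain.
Put 3 vCPU in host 1; 12 vCPU remain.
Put 22 vCPU in host 3; 10 vCPU remain.
Put 20 vCPU in host 4; 12 vCPU remain.
Put 20 vCPU in host 5; 12 vCPU remain.
Put 7 vCPU in host 1; 5 vCPU remain.
Put 20 vCPU in host 6; 12 vCPU remain.
Put 24 vCPU in host 7; 8 vCPU remain.
Put 18 vCPU in host 8; 14 vCPU remain.
Put 8 vCPU in host 2; 6 vCPU remain.
Put 3 vCPU in host 1; 2 vCPU remain.
Put 22 vCPU in host 9; 10 vCPU remain.
Final hosts: [17,3,7,3] [18,8] [22] [20] [20] [20] [24] [18] [22].

9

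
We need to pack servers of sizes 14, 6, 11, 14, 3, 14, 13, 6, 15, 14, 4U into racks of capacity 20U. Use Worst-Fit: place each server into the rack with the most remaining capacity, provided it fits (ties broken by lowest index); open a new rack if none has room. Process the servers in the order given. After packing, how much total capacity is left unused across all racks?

14U → rack 1 (remaining 6U)
6U → rack 1 (remaining 0U)
11U → rack 2 (remaining 9U)
14U → rack 3 (remaining 6U)
3U → rack 2 (remaining 6U)
14U → rack 4 (remaining 6U)
13U → rack 5 (remaining 7U)
6U → rack 5 (remaining 1U)
15U → rack 6 (remaining 5U)
14U → rack 7 (remaining 6U)
4U → rack 2 (remaining 2U)
7 racks × 20U = 140U; used 114U; unused 26U.

26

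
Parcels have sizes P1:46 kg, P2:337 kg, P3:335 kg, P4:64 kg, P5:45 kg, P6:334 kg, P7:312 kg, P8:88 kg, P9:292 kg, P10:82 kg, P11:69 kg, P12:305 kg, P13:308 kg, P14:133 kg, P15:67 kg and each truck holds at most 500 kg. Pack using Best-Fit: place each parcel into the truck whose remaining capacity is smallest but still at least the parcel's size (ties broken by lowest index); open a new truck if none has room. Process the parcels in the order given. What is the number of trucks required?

7 trucks

Put P1 (46 kg) in truck 1; 454 kg remain.
Put P2 (337 kg) in truck 1; 117 kg remain.
Put P3 (335 kg) in truck 2; 165 kg remain.
Put P4 (64 kg) in truck 1; 53 kg remain.
Put P5 (45 kg) in truck 1; 8 kg remain.
Put P6 (334 kg) in truck 3; 166 kg remain.
Put P7 (312 kg) in truck 4; 188 kg remain.
Put P8 (88 kg) in truck 2; 77 kg remain.
Put P9 (292 kg) in truck 5; 208 kg remain.
Put P10 (82 kg) in truck 3; 84 kg remain.
Put P11 (69 kg) in truck 2; 8 kg remain.
Put P12 (305 kg) in truck 6; 195 kg remain.
Put P13 (308 kg) in truck 7; 192 kg remain.
Put P14 (133 kg) in truck 4; 55 kg remain.
Put P15 (67 kg) in truck 3; 17 kg remain.
Final trucks: [46,337,64,45] [335,88,69] [334,82,67] [312,133] [292] [305] [308].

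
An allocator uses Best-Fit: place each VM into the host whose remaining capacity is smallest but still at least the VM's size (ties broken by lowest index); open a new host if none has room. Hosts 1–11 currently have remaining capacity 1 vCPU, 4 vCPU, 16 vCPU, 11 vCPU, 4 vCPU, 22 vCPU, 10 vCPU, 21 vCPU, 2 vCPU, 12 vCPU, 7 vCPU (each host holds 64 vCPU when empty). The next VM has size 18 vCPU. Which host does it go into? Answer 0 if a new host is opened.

Hosts with room: host 6 (22 vCPU), host 8 (21 vCPU).
Tightest fit is host 8 with 21 vCPU free.

8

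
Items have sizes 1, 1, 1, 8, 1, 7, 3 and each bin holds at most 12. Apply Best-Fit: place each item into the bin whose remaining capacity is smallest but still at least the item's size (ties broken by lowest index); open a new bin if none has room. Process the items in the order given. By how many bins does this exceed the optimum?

0

Best-Fit: [1,1,1,8,1] [7,3] → 2 bins.
Total size 22; any packing needs at least ⌈22/12⌉ = 2 bins.
So 2 is already optimal.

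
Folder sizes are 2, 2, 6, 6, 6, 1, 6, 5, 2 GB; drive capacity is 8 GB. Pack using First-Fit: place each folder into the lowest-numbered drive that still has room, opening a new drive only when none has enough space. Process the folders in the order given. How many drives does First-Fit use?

2 GB → drive 1 (remaining 6 GB)
2 GB → drive 1 (remaining 4 GB)
6 GB → drive 2 (remaining 2 GB)
6 GB → drive 3 (remaining 2 GB)
6 GB → drive 4 (remaining 2 GB)
1 GB → drive 1 (remaining 3 GB)
6 GB → drive 5 (remaining 2 GB)
5 GB → drive 6 (remaining 3 GB)
2 GB → drive 1 (remaining 1 GB)
Final drives: [2,2,1,2] [6] [6] [6] [6] [5].

6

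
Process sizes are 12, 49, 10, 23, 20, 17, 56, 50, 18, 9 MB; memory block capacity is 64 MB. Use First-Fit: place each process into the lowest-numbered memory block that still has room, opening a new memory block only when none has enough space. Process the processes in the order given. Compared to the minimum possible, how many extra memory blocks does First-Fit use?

First-Fit: [12,49] [10,23,20,9] [17,18] [56] [50] → 5 memory blocks.
Total size 264 MB; any packing needs at least ⌈264/64⌉ = 5 memory blocks.
So 5 is already optimal.

0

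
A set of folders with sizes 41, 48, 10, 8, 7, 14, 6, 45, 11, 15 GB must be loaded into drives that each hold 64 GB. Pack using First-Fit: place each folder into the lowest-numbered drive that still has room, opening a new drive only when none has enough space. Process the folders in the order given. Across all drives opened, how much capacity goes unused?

drive 1: place 41 GB, 23 GB left
drive 2: place 48 GB, 16 GB left
drive 1: place 10 GB, 13 GB left
drive 1: place 8 GB, 5 GB left
drive 2: place 7 GB, 9 GB left
drive 3: place 14 GB, 50 GB left
drive 2: place 6 GB, 3 GB left
drive 3: place 45 GB, 5 GB left
drive 4: place 11 GB, 53 GB left
drive 4: place 15 GB, 38 GB left
4 drives × 64 GB = 256 GB; used 205 GB; unused 51 GB.

51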